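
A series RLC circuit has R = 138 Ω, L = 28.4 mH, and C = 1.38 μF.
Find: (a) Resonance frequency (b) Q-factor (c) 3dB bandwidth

Step 1 — Resonance: ω₀ = 1/√(LC) = 1/√(0.0284·1.38e-06) = 5051 rad/s.
Step 2 — f₀ = ω₀/(2π) = 803.9 Hz.
Step 3 — Series Q: Q = ω₀L/R = 5051·0.0284/138 = 1.04.
Step 4 — Bandwidth: Δω = ω₀/Q = 4859 rad/s; BW = Δω/(2π) = 773.4 Hz.

(a) f₀ = 803.9 Hz  (b) Q = 1.04  (c) BW = 773.4 Hz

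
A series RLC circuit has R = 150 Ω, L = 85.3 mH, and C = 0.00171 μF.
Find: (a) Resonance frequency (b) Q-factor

Step 1 — Resonance condition Im(Z)=0 gives ω₀ = 1/√(LC).
Step 2 — ω₀ = 1/√(0.0853·1.71e-09) = 8.28e+04 rad/s.
Step 3 — f₀ = ω₀/(2π) = 1.318e+04 Hz.
Step 4 — Series Q: Q = ω₀L/R = 8.28e+04·0.0853/150 = 47.09.

(a) f₀ = 1.318e+04 Hz  (b) Q = 47.09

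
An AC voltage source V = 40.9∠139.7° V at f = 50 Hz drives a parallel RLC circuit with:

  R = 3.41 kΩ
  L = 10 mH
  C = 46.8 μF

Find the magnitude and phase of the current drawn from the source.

Step 1 — Angular frequency: ω = 2π·f = 2π·50 = 314.2 rad/s.
Step 2 — Component impedances:
  R: Z = R = 3410 Ω
  L: Z = jωL = j·314.2·0.01 = 0 + j3.142 Ω
  C: Z = 1/(jωC) = -j/(ω·C) = 0 - j68.01 Ω
Step 3 — Parallel combination: 1/Z_total = 1/R + 1/L + 1/C; Z_total = 0.003181 + j3.294 Ω = 3.294∠89.9° Ω.
Step 4 — Source phasor: V = 40.9∠139.7° V = -31.19 + j26.45 V.
Step 5 — Ohm's law: I = V / Z_total = (-31.19 + j26.45) / (0.003181 + j3.294) = 8.022 + j9.478 A.
Step 6 — Convert to polar: |I| = 12.42 A, ∠I = 49.8°.

I = 12.42∠49.8° A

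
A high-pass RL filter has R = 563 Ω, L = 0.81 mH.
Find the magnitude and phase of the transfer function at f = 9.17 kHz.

Step 1 — Angular frequency: ω = 2π·9170 = 5.762e+04 rad/s.
Step 2 — Transfer function: H(jω) = jωL/(R + jωL).
Step 3 — Numerator jωL = j·46.67; denominator R + jωL = 563 + j46.67.
Step 4 — H = 0.006825 + j0.08233.
Step 5 — Magnitude: |H| = 0.08261 (-21.7 dB); phase: φ = 85.3°.

|H| = 0.08261 (-21.7 dB), φ = 85.3°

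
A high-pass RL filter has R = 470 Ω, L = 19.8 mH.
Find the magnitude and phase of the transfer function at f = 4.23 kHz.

Step 1 — Angular frequency: ω = 2π·4230 = 2.658e+04 rad/s.
Step 2 — Transfer function: H(jω) = jωL/(R + jωL).
Step 3 — Numerator jωL = j·526.2; denominator R + jωL = 470 + j526.2.
Step 4 — H = 0.5563 + j0.4968.
Step 5 — Magnitude: |H| = 0.7458 (-2.5 dB); phase: φ = 41.8°.

|H| = 0.7458 (-2.5 dB), φ = 41.8°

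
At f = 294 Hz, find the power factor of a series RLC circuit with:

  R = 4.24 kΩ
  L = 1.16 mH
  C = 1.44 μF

Step 1 — Angular frequency: ω = 2π·f = 2π·294 = 1847 rad/s.
Step 2 — Component impedances:
  R: Z = R = 4240 Ω
  L: Z = jωL = j·1847·0.00116 = 0 + j2.143 Ω
  C: Z = 1/(jωC) = -j/(ω·C) = 0 - j375.9 Ω
Step 3 — Series combination: Z_total = R + L + C = 4240 - j373.8 Ω = 4256∠-5.0° Ω.
Step 4 — Power factor: PF = cos(φ) = Re(Z)/|Z| = 4240/4256.4 = 0.9961.
Step 5 — Type: Im(Z) = -373.8 ⇒ leading (phase φ = -5.0°).

PF = 0.9961 (leading, φ = -5.0°)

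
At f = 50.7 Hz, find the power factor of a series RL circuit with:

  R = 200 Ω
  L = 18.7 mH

Step 1 — Angular frequency: ω = 2π·f = 2π·50.7 = 318.6 rad/s.
Step 2 — Component impedances:
  R: Z = R = 200 Ω
  L: Z = jωL = j·318.6·0.0187 = 0 + j5.957 Ω
Step 3 — Series combination: Z_total = R + L = 200 + j5.957 Ω = 200.1∠1.7° Ω.
Step 4 — Power factor: PF = cos(φ) = Re(Z)/|Z| = 200/200.09 = 0.9996.
Step 5 — Type: Im(Z) = 5.957 ⇒ lagging (phase φ = 1.7°).

PF = 0.9996 (lagging, φ = 1.7°)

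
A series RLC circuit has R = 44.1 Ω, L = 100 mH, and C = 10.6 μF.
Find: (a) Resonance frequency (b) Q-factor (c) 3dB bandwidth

Step 1 — Resonance: ω₀ = 1/√(LC) = 1/√(0.1·1.06e-05) = 971.3 rad/s.
Step 2 — f₀ = ω₀/(2π) = 154.6 Hz.
Step 3 — Series Q: Q = ω₀L/R = 971.3·0.1/44.1 = 2.202.
Step 4 — Bandwidth: Δω = ω₀/Q = 441 rad/s; BW = Δω/(2π) = 70.19 Hz.

(a) f₀ = 154.6 Hz  (b) Q = 2.202  (c) BW = 70.19 Hz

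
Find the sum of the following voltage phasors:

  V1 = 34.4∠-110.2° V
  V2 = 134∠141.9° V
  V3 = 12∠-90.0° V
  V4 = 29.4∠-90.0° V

Step 1 — Convert each phasor to rectangular form:
  V1 = 34.4·(cos(-110.2°) + j·sin(-110.2°)) = -11.88 - j32.28 V
  V2 = 134·(cos(141.9°) + j·sin(141.9°)) = -105.4 + j82.68 V
  V3 = 12·(cos(-90.0°) + j·sin(-90.0°)) = 0 - j12 V
  V4 = 29.4·(cos(-90.0°) + j·sin(-90.0°)) = 0 - j29.4 V
Step 2 — Sum components: V_total = -117.3 + j8.999 V.
Step 3 — Convert to polar: |V_total| = 117.7 V, ∠V_total = 175.6°.

V_total = 117.7∠175.6° V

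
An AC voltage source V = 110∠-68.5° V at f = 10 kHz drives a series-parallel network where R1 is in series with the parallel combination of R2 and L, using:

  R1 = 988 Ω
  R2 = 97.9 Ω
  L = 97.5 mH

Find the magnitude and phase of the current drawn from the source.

Step 1 — Angular frequency: ω = 2π·f = 2π·1e+04 = 6.283e+04 rad/s.
Step 2 — Component impedances:
  R1: Z = R = 988 Ω
  R2: Z = R = 97.9 Ω
  L: Z = jωL = j·6.283e+04·0.0975 = 0 + j6126 Ω
Step 3 — Parallel branch: R2 || L = 1/(1/R2 + 1/L) = 97.88 + j1.564 Ω.
Step 4 — Series with R1: Z_total = R1 + (R2 || L) = 1086 + j1.564 Ω = 1086∠0.1° Ω.
Step 5 — Source phasor: V = 110∠-68.5° V = 40.32 - j102.3 V.
Step 6 — Ohm's law: I = V / Z_total = (40.32 - j102.3) / (1086 + j1.564) = 0.03699 - j0.09431 A.
Step 7 — Convert to polar: |I| = 0.1013 A, ∠I = -68.6°.

I = 0.1013∠-68.6° A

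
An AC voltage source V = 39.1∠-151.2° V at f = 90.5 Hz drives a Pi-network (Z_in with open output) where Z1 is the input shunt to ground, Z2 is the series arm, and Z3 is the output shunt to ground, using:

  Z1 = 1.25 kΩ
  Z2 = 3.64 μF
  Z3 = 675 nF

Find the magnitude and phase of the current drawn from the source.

Step 1 — Angular frequency: ω = 2π·f = 2π·90.5 = 568.6 rad/s.
Step 2 — Component impedances:
  Z1: Z = R = 1250 Ω
  Z2: Z = 1/(jωC) = -j/(ω·C) = 0 - j483.1 Ω
  Z3: Z = 1/(jωC) = -j/(ω·C) = 0 - j2605 Ω
Step 3 — With open output, the series arm Z2 and the output shunt Z3 appear in series to ground: Z2 + Z3 = 0 - j3088 Ω.
Step 4 — Parallel with input shunt Z1: Z_in = Z1 || (Z2 + Z3) = 1074 - j434.7 Ω = 1159∠-22.0° Ω.
Step 5 — Source phasor: V = 39.1∠-151.2° V = -34.26 - j18.84 V.
Step 6 — Ohm's law: I = V / Z_total = (-34.26 - j18.84) / (1074 - j434.7) = -0.02131 - j0.02616 A.
Step 7 — Convert to polar: |I| = 0.03374 A, ∠I = -129.2°.

I = 0.03374∠-129.2° A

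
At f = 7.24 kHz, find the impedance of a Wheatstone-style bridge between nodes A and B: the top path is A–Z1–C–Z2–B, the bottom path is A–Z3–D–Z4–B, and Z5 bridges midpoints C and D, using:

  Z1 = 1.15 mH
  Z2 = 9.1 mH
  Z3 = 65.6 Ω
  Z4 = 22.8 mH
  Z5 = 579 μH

Step 1 — Angular frequency: ω = 2π·f = 2π·7240 = 4.549e+04 rad/s.
Step 2 — Component impedances:
  Z1: Z = jωL = j·4.549e+04·0.00115 = 0 + j52.31 Ω
  Z2: Z = jωL = j·4.549e+04·0.0091 = 0 + j414 Ω
  Z3: Z = R = 65.6 Ω
  Z4: Z = jωL = j·4.549e+04·0.0228 = 0 + j1037 Ω
  Z5: Z = jωL = j·4.549e+04·0.000579 = 0 + j26.34 Ω
Step 3 — Bridge requires nodal analysis (the Z5 bridge couples midpoints C and D, so the two paths cannot be reduced to a simple series/parallel combination). Setting node B to ground and injecting 1 A at node A, the 3-node admittance system at A, C, D solves to V_A = Z_AB = 22.44 + j323.5 Ω = 324.3∠86.0° Ω.

Z = 22.44 + j323.5 Ω = 324.3∠86.0° Ω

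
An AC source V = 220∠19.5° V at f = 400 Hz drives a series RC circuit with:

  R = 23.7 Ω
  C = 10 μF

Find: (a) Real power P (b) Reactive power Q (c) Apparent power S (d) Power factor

Step 1 — Angular frequency: ω = 2π·f = 2π·400 = 2513 rad/s.
Step 2 — Component impedances:
  R: Z = R = 23.7 Ω
  C: Z = 1/(jωC) = -j/(ω·C) = 0 - j39.79 Ω
Step 3 — Series combination: Z_total = R + C = 23.7 - j39.79 Ω = 46.31∠-59.2° Ω.
Step 4 — Source phasor: V = 220∠19.5° V = 207.4 + j73.44 V.
Step 5 — Current: I = V / Z = 0.9292 + j4.659 A = 4.75∠78.7° A.
Step 6 — Complex power: S = V·I* = 534.8 - j897.9 VA.
Step 7 — Real power: P = Re(S) = 534.8 W.
Step 8 — Reactive power: Q = Im(S) = -897.9 VAR.
Step 9 — Apparent power: |S| = 1045 VA.
Step 10 — Power factor: PF = P/|S| = 0.5117 (leading).

(a) P = 534.8 W  (b) Q = -897.9 VAR  (c) S = 1045 VA  (d) PF = 0.5117 (leading)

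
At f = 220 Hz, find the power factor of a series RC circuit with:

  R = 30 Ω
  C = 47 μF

Step 1 — Angular frequency: ω = 2π·f = 2π·220 = 1382 rad/s.
Step 2 — Component impedances:
  R: Z = R = 30 Ω
  C: Z = 1/(jωC) = -j/(ω·C) = 0 - j15.39 Ω
Step 3 — Series combination: Z_total = R + C = 30 - j15.39 Ω = 33.72∠-27.2° Ω.
Step 4 — Power factor: PF = cos(φ) = Re(Z)/|Z| = 30/33.72 = 0.8897.
Step 5 — Type: Im(Z) = -15.39 ⇒ leading (phase φ = -27.2°).

PF = 0.8897 (leading, φ = -27.2°)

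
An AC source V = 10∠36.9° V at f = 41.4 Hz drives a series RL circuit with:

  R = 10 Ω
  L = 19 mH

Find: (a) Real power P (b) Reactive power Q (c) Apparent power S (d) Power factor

Step 1 — Angular frequency: ω = 2π·f = 2π·41.4 = 260.1 rad/s.
Step 2 — Component impedances:
  R: Z = R = 10 Ω
  L: Z = jωL = j·260.1·0.019 = 0 + j4.942 Ω
Step 3 — Series combination: Z_total = R + L = 10 + j4.942 Ω = 11.15∠26.3° Ω.
Step 4 — Source phasor: V = 10∠36.9° V = 7.997 + j6.004 V.
Step 5 — Current: I = V / Z = 0.8812 + j0.1649 A = 0.8965∠10.6° A.
Step 6 — Complex power: S = V·I* = 8.037 + j3.972 VA.
Step 7 — Real power: P = Re(S) = 8.037 W.
Step 8 — Reactive power: Q = Im(S) = 3.972 VAR.
Step 9 — Apparent power: |S| = 8.965 VA.
Step 10 — Power factor: PF = P/|S| = 0.8965 (lagging).

(a) P = 8.037 W  (b) Q = 3.972 VAR  (c) S = 8.965 VA  (d) PF = 0.8965 (lagging)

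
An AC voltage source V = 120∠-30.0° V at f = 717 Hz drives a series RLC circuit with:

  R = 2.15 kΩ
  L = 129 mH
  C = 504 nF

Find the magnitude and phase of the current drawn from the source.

Step 1 — Angular frequency: ω = 2π·f = 2π·717 = 4505 rad/s.
Step 2 — Component impedances:
  R: Z = R = 2150 Ω
  L: Z = jωL = j·4505·0.129 = 0 + j581.2 Ω
  C: Z = 1/(jωC) = -j/(ω·C) = 0 - j440.4 Ω
Step 3 — Series combination: Z_total = R + L + C = 2150 + j140.7 Ω = 2155∠3.7° Ω.
Step 4 — Source phasor: V = 120∠-30.0° V = 103.9 - j60 V.
Step 5 — Ohm's law: I = V / Z_total = (103.9 - j60) / (2150 + j140.7) = 0.04631 - j0.03094 A.
Step 6 — Convert to polar: |I| = 0.05569 A, ∠I = -33.7°.

I = 0.05569∠-33.7° A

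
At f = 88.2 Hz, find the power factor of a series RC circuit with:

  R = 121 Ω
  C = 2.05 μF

Step 1 — Angular frequency: ω = 2π·f = 2π·88.2 = 554.2 rad/s.
Step 2 — Component impedances:
  R: Z = R = 121 Ω
  C: Z = 1/(jωC) = -j/(ω·C) = 0 - j880.2 Ω
Step 3 — Series combination: Z_total = R + C = 121 - j880.2 Ω = 888.5∠-82.2° Ω.
Step 4 — Power factor: PF = cos(φ) = Re(Z)/|Z| = 121/888.5 = 0.1362.
Step 5 — Type: Im(Z) = -880.2 ⇒ leading (phase φ = -82.2°).

PF = 0.1362 (leading, φ = -82.2°)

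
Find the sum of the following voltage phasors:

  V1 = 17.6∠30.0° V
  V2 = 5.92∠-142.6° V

Step 1 — Convert each phasor to rectangular form:
  V1 = 17.6·(cos(30.0°) + j·sin(30.0°)) = 15.24 + j8.8 V
  V2 = 5.92·(cos(-142.6°) + j·sin(-142.6°)) = -4.703 - j3.596 V
Step 2 — Sum components: V_total = 10.54 + j5.204 V.
Step 3 — Convert to polar: |V_total| = 11.75 V, ∠V_total = 26.3°.

V_total = 11.75∠26.3° V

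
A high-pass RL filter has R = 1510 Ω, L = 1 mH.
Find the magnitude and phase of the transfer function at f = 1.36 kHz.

Step 1 — Angular frequency: ω = 2π·1360 = 8545 rad/s.
Step 2 — Transfer function: H(jω) = jωL/(R + jωL).
Step 3 — Numerator jωL = j·8.545; denominator R + jωL = 1510 + j8.545.
Step 4 — H = 3.202e-05 + j0.005659.
Step 5 — Magnitude: |H| = 0.005659 (-44.9 dB); phase: φ = 89.7°.

|H| = 0.005659 (-44.9 dB), φ = 89.7°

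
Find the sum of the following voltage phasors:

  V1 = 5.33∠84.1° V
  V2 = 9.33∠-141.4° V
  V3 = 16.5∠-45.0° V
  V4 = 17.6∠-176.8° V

Step 1 — Convert each phasor to rectangular form:
  V1 = 5.33·(cos(84.1°) + j·sin(84.1°)) = 0.5479 + j5.302 V
  V2 = 9.33·(cos(-141.4°) + j·sin(-141.4°)) = -7.292 - j5.821 V
  V3 = 16.5·(cos(-45.0°) + j·sin(-45.0°)) = 11.67 - j11.67 V
  V4 = 17.6·(cos(-176.8°) + j·sin(-176.8°)) = -17.57 - j0.9825 V
Step 2 — Sum components: V_total = -12.65 - j13.17 V.
Step 3 — Convert to polar: |V_total| = 18.26 V, ∠V_total = -133.8°.

V_total = 18.26∠-133.8° V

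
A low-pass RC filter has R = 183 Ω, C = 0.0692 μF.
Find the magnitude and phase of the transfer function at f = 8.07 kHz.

Step 1 — Angular frequency: ω = 2π·8070 = 5.071e+04 rad/s.
Step 2 — Transfer function: H(jω) = 1/(1 + jωRC).
Step 3 — Denominator: 1 + jωRC = 1 + j·5.071e+04·183·6.92e-08 = 1 + j0.6421.
Step 4 — H = 0.7081 - j0.4547.
Step 5 — Magnitude: |H| = 0.8415 (-1.5 dB); phase: φ = -32.7°.

|H| = 0.8415 (-1.5 dB), φ = -32.7°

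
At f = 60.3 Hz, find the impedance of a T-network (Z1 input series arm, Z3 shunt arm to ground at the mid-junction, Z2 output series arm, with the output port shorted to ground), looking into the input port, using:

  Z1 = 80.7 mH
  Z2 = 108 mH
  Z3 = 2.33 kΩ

Step 1 — Angular frequency: ω = 2π·f = 2π·60.3 = 378.9 rad/s.
Step 2 — Component impedances:
  Z1: Z = jωL = j·378.9·0.0807 = 0 + j30.58 Ω
  Z2: Z = jωL = j·378.9·0.108 = 0 + j40.92 Ω
  Z3: Z = R = 2330 Ω
Step 3 — With the output port shorted to ground, the output series arm Z2 runs from the junction to ground; the shunt arm Z3 also runs from the junction to ground. They appear in parallel: Z3 || Z2 = 0.7184 + j40.91 Ω.
Step 4 — Series with input arm Z1: Z_in = Z1 + (Z3 || Z2) = 0.7184 + j71.48 Ω = 71.48∠89.4° Ω.

Z = 0.7184 + j71.48 Ω = 71.48∠89.4° Ω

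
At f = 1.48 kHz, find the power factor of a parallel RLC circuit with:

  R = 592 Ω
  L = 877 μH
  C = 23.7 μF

Step 1 — Angular frequency: ω = 2π·f = 2π·1480 = 9299 rad/s.
Step 2 — Component impedances:
  R: Z = R = 592 Ω
  L: Z = jωL = j·9299·0.000877 = 0 + j8.155 Ω
  C: Z = 1/(jωC) = -j/(ω·C) = 0 - j4.537 Ω
Step 3 — Parallel combination: 1/Z_total = 1/R + 1/L + 1/C; Z_total = 0.1767 - j10.23 Ω = 10.23∠-89.0° Ω.
Step 4 — Power factor: PF = cos(φ) = Re(Z)/|Z| = 0.1767/10.23 = 0.01727.
Step 5 — Type: Im(Z) = -10.23 ⇒ leading (phase φ = -89.0°).

PF = 0.01727 (leading, φ = -89.0°)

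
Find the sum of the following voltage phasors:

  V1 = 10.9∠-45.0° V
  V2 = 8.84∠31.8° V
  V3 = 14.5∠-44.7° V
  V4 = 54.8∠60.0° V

Step 1 — Convert each phasor to rectangular form:
  V1 = 10.9·(cos(-45.0°) + j·sin(-45.0°)) = 7.707 - j7.707 V
  V2 = 8.84·(cos(31.8°) + j·sin(31.8°)) = 7.513 + j4.658 V
  V3 = 14.5·(cos(-44.7°) + j·sin(-44.7°)) = 10.31 - j10.2 V
  V4 = 54.8·(cos(60.0°) + j·sin(60.0°)) = 27.4 + j47.46 V
Step 2 — Sum components: V_total = 52.93 + j34.21 V.
Step 3 — Convert to polar: |V_total| = 63.02 V, ∠V_total = 32.9°.

V_total = 63.02∠32.9° V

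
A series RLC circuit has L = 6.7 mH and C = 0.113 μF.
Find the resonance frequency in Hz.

Step 1 — Resonance condition Im(Z)=0 gives ω₀ = 1/√(LC).
Step 2 — ω₀ = 1/√(0.0067·1.13e-07) = 3.634e+04 rad/s.
Step 3 — f₀ = ω₀/(2π) = 5784 Hz.

f₀ = 5784 Hz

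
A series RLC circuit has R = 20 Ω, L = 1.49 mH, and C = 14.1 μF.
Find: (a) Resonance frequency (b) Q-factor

Step 1 — Resonance condition Im(Z)=0 gives ω₀ = 1/√(LC).
Step 2 — ω₀ = 1/√(0.00149·1.41e-05) = 6899 rad/s.
Step 3 — f₀ = ω₀/(2π) = 1098 Hz.
Step 4 — Series Q: Q = ω₀L/R = 6899·0.00149/20 = 0.514.

(a) f₀ = 1098 Hz  (b) Q = 0.514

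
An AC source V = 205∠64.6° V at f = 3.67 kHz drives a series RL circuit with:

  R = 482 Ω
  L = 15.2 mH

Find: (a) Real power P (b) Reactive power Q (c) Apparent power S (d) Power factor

Step 1 — Angular frequency: ω = 2π·f = 2π·3670 = 2.306e+04 rad/s.
Step 2 — Component impedances:
  R: Z = R = 482 Ω
  L: Z = jωL = j·2.306e+04·0.0152 = 0 + j350.5 Ω
Step 3 — Series combination: Z_total = R + L = 482 + j350.5 Ω = 596∠36.0° Ω.
Step 4 — Source phasor: V = 205∠64.6° V = 87.93 + j185.2 V.
Step 5 — Current: I = V / Z = 0.3021 + j0.1645 A = 0.344∠28.6° A.
Step 6 — Complex power: S = V·I* = 57.03 + j41.47 VA.
Step 7 — Real power: P = Re(S) = 57.03 W.
Step 8 — Reactive power: Q = Im(S) = 41.47 VAR.
Step 9 — Apparent power: |S| = 70.52 VA.
Step 10 — Power factor: PF = P/|S| = 0.8088 (lagging).

(a) P = 57.03 W  (b) Q = 41.47 VAR  (c) S = 70.52 VA  (d) PF = 0.8088 (lagging)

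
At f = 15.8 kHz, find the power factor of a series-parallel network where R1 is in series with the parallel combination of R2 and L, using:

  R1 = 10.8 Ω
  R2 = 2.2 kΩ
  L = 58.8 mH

Step 1 — Angular frequency: ω = 2π·f = 2π·1.58e+04 = 9.927e+04 rad/s.
Step 2 — Component impedances:
  R1: Z = R = 10.8 Ω
  R2: Z = R = 2200 Ω
  L: Z = jωL = j·9.927e+04·0.0588 = 0 + j5837 Ω
Step 3 — Parallel branch: R2 || L = 1/(1/R2 + 1/L) = 1926 + j726 Ω.
Step 4 — Series with R1: Z_total = R1 + (R2 || L) = 1937 + j726 Ω = 2069∠20.5° Ω.
Step 5 — Power factor: PF = cos(φ) = Re(Z)/|Z| = 1937.2/2068.8 = 0.9364.
Step 6 — Type: Im(Z) = 726 ⇒ lagging (phase φ = 20.5°).

PF = 0.9364 (lagging, φ = 20.5°)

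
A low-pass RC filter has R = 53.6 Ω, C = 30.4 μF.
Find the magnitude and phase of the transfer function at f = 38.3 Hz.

Step 1 — Angular frequency: ω = 2π·38.3 = 240.6 rad/s.
Step 2 — Transfer function: H(jω) = 1/(1 + jωRC).
Step 3 — Denominator: 1 + jωRC = 1 + j·240.6·53.6·3.04e-05 = 1 + j0.3921.
Step 4 — H = 0.8667 - j0.3399.
Step 5 — Magnitude: |H| = 0.931 (-0.6 dB); phase: φ = -21.4°.

|H| = 0.931 (-0.6 dB), φ = -21.4°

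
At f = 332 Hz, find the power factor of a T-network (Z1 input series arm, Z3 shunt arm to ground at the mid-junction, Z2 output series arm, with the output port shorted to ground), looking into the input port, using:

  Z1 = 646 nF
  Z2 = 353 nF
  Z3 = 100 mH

Step 1 — Angular frequency: ω = 2π·f = 2π·332 = 2086 rad/s.
Step 2 — Component impedances:
  Z1: Z = 1/(jωC) = -j/(ω·C) = 0 - j742.1 Ω
  Z2: Z = 1/(jωC) = -j/(ω·C) = 0 - j1358 Ω
  Z3: Z = jωL = j·2086·0.1 = 0 + j208.6 Ω
Step 3 — With the output port shorted to ground, the output series arm Z2 runs from the junction to ground; the shunt arm Z3 also runs from the junction to ground. They appear in parallel: Z3 || Z2 = 0 + j246.5 Ω.
Step 4 — Series with input arm Z1: Z_in = Z1 + (Z3 || Z2) = 0 - j495.6 Ω = 495.6∠-90.0° Ω.
Step 5 — Power factor: PF = cos(φ) = Re(Z)/|Z| = 0/495.6 = 0.
Step 6 — Type: Im(Z) = -495.6 ⇒ leading (phase φ = -90.0°).

PF = 0 (leading, φ = -90.0°)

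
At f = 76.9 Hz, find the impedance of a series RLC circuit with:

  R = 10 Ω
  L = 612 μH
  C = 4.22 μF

Step 1 — Angular frequency: ω = 2π·f = 2π·76.9 = 483.2 rad/s.
Step 2 — Component impedances:
  R: Z = R = 10 Ω
  L: Z = jωL = j·483.2·0.000612 = 0 + j0.2957 Ω
  C: Z = 1/(jωC) = -j/(ω·C) = 0 - j490.4 Ω
Step 3 — Series combination: Z_total = R + L + C = 10 - j490.1 Ω = 490.2∠-88.8° Ω.

Z = 10 - j490.1 Ω = 490.2∠-88.8° Ω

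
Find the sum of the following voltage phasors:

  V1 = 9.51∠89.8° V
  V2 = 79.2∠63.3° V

Step 1 — Convert each phasor to rectangular form:
  V1 = 9.51·(cos(89.8°) + j·sin(89.8°)) = 0.0332 + j9.51 V
  V2 = 79.2·(cos(63.3°) + j·sin(63.3°)) = 35.59 + j70.76 V
Step 2 — Sum components: V_total = 35.62 + j80.26 V.
Step 3 — Convert to polar: |V_total| = 87.81 V, ∠V_total = 66.1°.

V_total = 87.81∠66.1° V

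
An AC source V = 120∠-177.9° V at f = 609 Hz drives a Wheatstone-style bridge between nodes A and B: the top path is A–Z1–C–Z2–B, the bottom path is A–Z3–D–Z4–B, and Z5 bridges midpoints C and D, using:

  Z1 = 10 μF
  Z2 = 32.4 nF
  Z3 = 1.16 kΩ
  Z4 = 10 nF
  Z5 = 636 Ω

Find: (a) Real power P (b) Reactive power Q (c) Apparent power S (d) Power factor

Step 1 — Angular frequency: ω = 2π·f = 2π·609 = 3826 rad/s.
Step 2 — Component impedances:
  Z1: Z = 1/(jωC) = -j/(ω·C) = 0 - j26.13 Ω
  Z2: Z = 1/(jωC) = -j/(ω·C) = 0 - j8066 Ω
  Z3: Z = R = 1160 Ω
  Z4: Z = 1/(jωC) = -j/(ω·C) = 0 - j2.613e+04 Ω
  Z5: Z = R = 636 Ω
Step 3 — Bridge requires nodal analysis (the Z5 bridge couples midpoints C and D, so the two paths cannot be reduced to a simple series/parallel combination). Setting node B to ground and injecting 1 A at node A, the 3-node admittance system at A, C, D solves to V_A = Z_AB = 23.21 - j6186 Ω = 6186∠-89.8° Ω.
Step 4 — Source phasor: V = 120∠-177.9° V = -119.9 - j4.397 V.
Step 5 — Current: I = V / Z = 0.0006381 - j0.01939 A = 0.0194∠-88.1° A.
Step 6 — Complex power: S = V·I* = 0.008736 - j2.328 VA.
Step 7 — Real power: P = Re(S) = 0.008736 W.
Step 8 — Reactive power: Q = Im(S) = -2.328 VAR.
Step 9 — Apparent power: |S| = 2.328 VA.
Step 10 — Power factor: PF = P/|S| = 0.003753 (leading).

(a) P = 0.008736 W  (b) Q = -2.328 VAR  (c) S = 2.328 VA  (d) PF = 0.003753 (leading)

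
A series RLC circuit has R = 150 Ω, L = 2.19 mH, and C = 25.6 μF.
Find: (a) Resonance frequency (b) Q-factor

Step 1 — Resonance condition Im(Z)=0 gives ω₀ = 1/√(LC).
Step 2 — ω₀ = 1/√(0.00219·2.56e-05) = 4223 rad/s.
Step 3 — f₀ = ω₀/(2π) = 672.2 Hz.
Step 4 — Series Q: Q = ω₀L/R = 4223·0.00219/150 = 0.06166.

(a) f₀ = 672.2 Hz  (b) Q = 0.06166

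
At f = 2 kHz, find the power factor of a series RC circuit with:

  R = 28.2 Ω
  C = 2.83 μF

Step 1 — Angular frequency: ω = 2π·f = 2π·2000 = 1.257e+04 rad/s.
Step 2 — Component impedances:
  R: Z = R = 28.2 Ω
  C: Z = 1/(jωC) = -j/(ω·C) = 0 - j28.12 Ω
Step 3 — Series combination: Z_total = R + C = 28.2 - j28.12 Ω = 39.82∠-44.9° Ω.
Step 4 — Power factor: PF = cos(φ) = Re(Z)/|Z| = 28.2/39.824 = 0.7081.
Step 5 — Type: Im(Z) = -28.12 ⇒ leading (phase φ = -44.9°).

PF = 0.7081 (leading, φ = -44.9°)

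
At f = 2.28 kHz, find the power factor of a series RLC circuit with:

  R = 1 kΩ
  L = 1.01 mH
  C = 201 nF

Step 1 — Angular frequency: ω = 2π·f = 2π·2280 = 1.433e+04 rad/s.
Step 2 — Component impedances:
  R: Z = R = 1000 Ω
  L: Z = jωL = j·1.433e+04·0.00101 = 0 + j14.47 Ω
  C: Z = 1/(jωC) = -j/(ω·C) = 0 - j347.3 Ω
Step 3 — Series combination: Z_total = R + L + C = 1000 - j332.8 Ω = 1054∠-18.4° Ω.
Step 4 — Power factor: PF = cos(φ) = Re(Z)/|Z| = 1000/1054 = 0.9488.
Step 5 — Type: Im(Z) = -332.8 ⇒ leading (phase φ = -18.4°).

PF = 0.9488 (leading, φ = -18.4°)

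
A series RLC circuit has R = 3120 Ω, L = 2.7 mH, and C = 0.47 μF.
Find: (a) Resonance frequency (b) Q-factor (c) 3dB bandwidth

Step 1 — Resonance: ω₀ = 1/√(LC) = 1/√(0.0027·4.7e-07) = 2.807e+04 rad/s.
Step 2 — f₀ = ω₀/(2π) = 4468 Hz.
Step 3 — Series Q: Q = ω₀L/R = 2.807e+04·0.0027/3120 = 0.02429.
Step 4 — Bandwidth: Δω = ω₀/Q = 1.156e+06 rad/s; BW = Δω/(2π) = 1.839e+05 Hz.

(a) f₀ = 4468 Hz  (b) Q = 0.02429  (c) BW = 1.839e+05 Hz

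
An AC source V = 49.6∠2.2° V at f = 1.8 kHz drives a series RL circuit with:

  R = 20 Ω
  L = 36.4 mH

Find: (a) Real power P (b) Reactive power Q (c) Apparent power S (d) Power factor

Step 1 — Angular frequency: ω = 2π·f = 2π·1800 = 1.131e+04 rad/s.
Step 2 — Component impedances:
  R: Z = R = 20 Ω
  L: Z = jωL = j·1.131e+04·0.0364 = 0 + j411.7 Ω
Step 3 — Series combination: Z_total = R + L = 20 + j411.7 Ω = 412.2∠87.2° Ω.
Step 4 — Source phasor: V = 49.6∠2.2° V = 49.56 + j1.904 V.
Step 5 — Current: I = V / Z = 0.01045 - j0.1199 A = 0.1203∠-85.0° A.
Step 6 — Complex power: S = V·I* = 0.2896 + j5.962 VA.
Step 7 — Real power: P = Re(S) = 0.2896 W.
Step 8 — Reactive power: Q = Im(S) = 5.962 VAR.
Step 9 — Apparent power: |S| = 5.969 VA.
Step 10 — Power factor: PF = P/|S| = 0.04852 (lagging).

(a) P = 0.2896 W  (b) Q = 5.962 VAR  (c) S = 5.969 VA  (d) PF = 0.04852 (lagging)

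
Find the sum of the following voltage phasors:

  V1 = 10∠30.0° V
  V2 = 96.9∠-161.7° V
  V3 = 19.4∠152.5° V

Step 1 — Convert each phasor to rectangular form:
  V1 = 10·(cos(30.0°) + j·sin(30.0°)) = 8.66 + j5 V
  V2 = 96.9·(cos(-161.7°) + j·sin(-161.7°)) = -92 - j30.43 V
  V3 = 19.4·(cos(152.5°) + j·sin(152.5°)) = -17.21 + j8.958 V
Step 2 — Sum components: V_total = -100.5 - j16.47 V.
Step 3 — Convert to polar: |V_total| = 101.9 V, ∠V_total = -170.7°.

V_total = 101.9∠-170.7° V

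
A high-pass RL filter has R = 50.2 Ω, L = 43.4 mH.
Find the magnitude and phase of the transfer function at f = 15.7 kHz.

Step 1 — Angular frequency: ω = 2π·1.57e+04 = 9.865e+04 rad/s.
Step 2 — Transfer function: H(jω) = jωL/(R + jωL).
Step 3 — Numerator jωL = j·4281; denominator R + jωL = 50.2 + j4281.
Step 4 — H = 0.9999 + j0.01172.
Step 5 — Magnitude: |H| = 0.9999 (-0.0 dB); phase: φ = 0.7°.

|H| = 0.9999 (-0.0 dB), φ = 0.7°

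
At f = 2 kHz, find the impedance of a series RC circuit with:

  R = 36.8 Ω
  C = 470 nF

Step 1 — Angular frequency: ω = 2π·f = 2π·2000 = 1.257e+04 rad/s.
Step 2 — Component impedances:
  R: Z = R = 36.8 Ω
  C: Z = 1/(jωC) = -j/(ω·C) = 0 - j169.3 Ω
Step 3 — Series combination: Z_total = R + C = 36.8 - j169.3 Ω = 173.3∠-77.7° Ω.

Z = 36.8 - j169.3 Ω = 173.3∠-77.7° Ω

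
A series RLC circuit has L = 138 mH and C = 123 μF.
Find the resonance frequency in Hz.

Step 1 — Resonance condition Im(Z)=0 gives ω₀ = 1/√(LC).
Step 2 — ω₀ = 1/√(0.138·0.000123) = 242.7 rad/s.
Step 3 — f₀ = ω₀/(2π) = 38.63 Hz.

f₀ = 38.63 Hz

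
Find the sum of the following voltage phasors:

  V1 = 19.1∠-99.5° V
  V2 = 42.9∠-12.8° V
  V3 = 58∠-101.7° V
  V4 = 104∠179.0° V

Step 1 — Convert each phasor to rectangular form:
  V1 = 19.1·(cos(-99.5°) + j·sin(-99.5°)) = -3.152 - j18.84 V
  V2 = 42.9·(cos(-12.8°) + j·sin(-12.8°)) = 41.83 - j9.504 V
  V3 = 58·(cos(-101.7°) + j·sin(-101.7°)) = -11.76 - j56.79 V
  V4 = 104·(cos(179.0°) + j·sin(179.0°)) = -104 + j1.815 V
Step 2 — Sum components: V_total = -77.06 - j83.32 V.
Step 3 — Convert to polar: |V_total| = 113.5 V, ∠V_total = -132.8°.

V_total = 113.5∠-132.8° V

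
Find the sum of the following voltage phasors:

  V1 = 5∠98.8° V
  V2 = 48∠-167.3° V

Step 1 — Convert each phasor to rectangular form:
  V1 = 5·(cos(98.8°) + j·sin(98.8°)) = -0.7649 + j4.941 V
  V2 = 48·(cos(-167.3°) + j·sin(-167.3°)) = -46.83 - j10.55 V
Step 2 — Sum components: V_total = -47.59 - j5.611 V.
Step 3 — Convert to polar: |V_total| = 47.92 V, ∠V_total = -173.3°.

V_total = 47.92∠-173.3° V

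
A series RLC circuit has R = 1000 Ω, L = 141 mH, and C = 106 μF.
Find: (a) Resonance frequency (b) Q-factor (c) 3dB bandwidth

Step 1 — Resonance condition Im(Z)=0 gives ω₀ = 1/√(LC).
Step 2 — ω₀ = 1/√(0.141·0.000106) = 258.7 rad/s.
Step 3 — f₀ = ω₀/(2π) = 41.17 Hz.
Step 4 — Series Q: Q = ω₀L/R = 258.7·0.141/1000 = 0.03647.
Step 5 — 3dB bandwidth: Δω = ω₀/Q = 7092 rad/s; BW = Δω/(2π) = 1129 Hz.

(a) f₀ = 41.17 Hz  (b) Q = 0.03647  (c) BW = 1129 Hz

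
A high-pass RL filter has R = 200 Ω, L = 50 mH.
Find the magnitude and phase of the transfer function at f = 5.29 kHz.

Step 1 — Angular frequency: ω = 2π·5290 = 3.324e+04 rad/s.
Step 2 — Transfer function: H(jω) = jωL/(R + jωL).
Step 3 — Numerator jωL = j·1662; denominator R + jωL = 200 + j1662.
Step 4 — H = 0.9857 + j0.1186.
Step 5 — Magnitude: |H| = 0.9928 (-0.1 dB); phase: φ = 6.9°.

|H| = 0.9928 (-0.1 dB), φ = 6.9°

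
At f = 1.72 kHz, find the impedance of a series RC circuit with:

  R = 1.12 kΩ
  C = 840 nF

Step 1 — Angular frequency: ω = 2π·f = 2π·1720 = 1.081e+04 rad/s.
Step 2 — Component impedances:
  R: Z = R = 1120 Ω
  C: Z = 1/(jωC) = -j/(ω·C) = 0 - j110.2 Ω
Step 3 — Series combination: Z_total = R + C = 1120 - j110.2 Ω = 1125∠-5.6° Ω.

Z = 1120 - j110.2 Ω = 1125∠-5.6° Ω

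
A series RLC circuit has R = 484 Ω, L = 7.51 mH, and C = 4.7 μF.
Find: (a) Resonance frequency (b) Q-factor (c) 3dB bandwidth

Step 1 — Resonance: ω₀ = 1/√(LC) = 1/√(0.00751·4.7e-06) = 5323 rad/s.
Step 2 — f₀ = ω₀/(2π) = 847.1 Hz.
Step 3 — Series Q: Q = ω₀L/R = 5323·0.00751/484 = 0.08259.
Step 4 — Bandwidth: Δω = ω₀/Q = 6.445e+04 rad/s; BW = Δω/(2π) = 1.026e+04 Hz.

(a) f₀ = 847.1 Hz  (b) Q = 0.08259  (c) BW = 1.026e+04 Hz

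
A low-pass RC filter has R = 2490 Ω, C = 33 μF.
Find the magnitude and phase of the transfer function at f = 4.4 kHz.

Step 1 — Angular frequency: ω = 2π·4400 = 2.765e+04 rad/s.
Step 2 — Transfer function: H(jω) = 1/(1 + jωRC).
Step 3 — Denominator: 1 + jωRC = 1 + j·2.765e+04·2490·3.3e-05 = 1 + j2272.
Step 4 — H = 1.938e-07 - j0.0004402.
Step 5 — Magnitude: |H| = 0.0004402 (-67.1 dB); phase: φ = -90.0°.

|H| = 0.0004402 (-67.1 dB), φ = -90.0°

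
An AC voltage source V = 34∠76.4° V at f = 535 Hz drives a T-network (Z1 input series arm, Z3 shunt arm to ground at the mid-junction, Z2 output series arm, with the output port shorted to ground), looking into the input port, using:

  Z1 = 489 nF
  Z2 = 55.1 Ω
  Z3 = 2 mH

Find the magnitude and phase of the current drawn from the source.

Step 1 — Angular frequency: ω = 2π·f = 2π·535 = 3362 rad/s.
Step 2 — Component impedances:
  Z1: Z = 1/(jωC) = -j/(ω·C) = 0 - j608.4 Ω
  Z2: Z = R = 55.1 Ω
  Z3: Z = jωL = j·3362·0.002 = 0 + j6.723 Ω
Step 3 — With the output port shorted to ground, the output series arm Z2 runs from the junction to ground; the shunt arm Z3 also runs from the junction to ground. They appear in parallel: Z3 || Z2 = 0.8083 + j6.624 Ω.
Step 4 — Series with input arm Z1: Z_in = Z1 + (Z3 || Z2) = 0.8083 - j601.7 Ω = 601.7∠-89.9° Ω.
Step 5 — Source phasor: V = 34∠76.4° V = 7.995 + j33.05 V.
Step 6 — Ohm's law: I = V / Z_total = (7.995 + j33.05) / (0.8083 - j601.7) = -0.0549 + j0.01336 A.
Step 7 — Convert to polar: |I| = 0.0565 A, ∠I = 166.3°.

I = 0.0565∠166.3° A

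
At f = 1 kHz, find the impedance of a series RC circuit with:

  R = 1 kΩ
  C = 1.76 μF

Step 1 — Angular frequency: ω = 2π·f = 2π·1000 = 6283 rad/s.
Step 2 — Component impedances:
  R: Z = R = 1000 Ω
  C: Z = 1/(jωC) = -j/(ω·C) = 0 - j90.43 Ω
Step 3 — Series combination: Z_total = R + C = 1000 - j90.43 Ω = 1004∠-5.2° Ω.

Z = 1000 - j90.43 Ω = 1004∠-5.2° Ω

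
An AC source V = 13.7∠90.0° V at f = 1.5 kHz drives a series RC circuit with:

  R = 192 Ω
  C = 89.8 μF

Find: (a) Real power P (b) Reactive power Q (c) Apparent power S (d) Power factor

Step 1 — Angular frequency: ω = 2π·f = 2π·1500 = 9425 rad/s.
Step 2 — Component impedances:
  R: Z = R = 192 Ω
  C: Z = 1/(jωC) = -j/(ω·C) = 0 - j1.182 Ω
Step 3 — Series combination: Z_total = R + C = 192 - j1.182 Ω = 192∠-0.4° Ω.
Step 4 — Source phasor: V = 13.7∠90.0° V = 0 + j13.7 V.
Step 5 — Current: I = V / Z = -0.0004391 + j0.07135 A = 0.07135∠90.4° A.
Step 6 — Complex power: S = V·I* = 0.9775 - j0.006016 VA.
Step 7 — Real power: P = Re(S) = 0.9775 W.
Step 8 — Reactive power: Q = Im(S) = -0.006016 VAR.
Step 9 — Apparent power: |S| = 0.9775 VA.
Step 10 — Power factor: PF = P/|S| = 1 (leading).

(a) P = 0.9775 W  (b) Q = -0.006016 VAR  (c) S = 0.9775 VA  (d) PF = 1 (leading)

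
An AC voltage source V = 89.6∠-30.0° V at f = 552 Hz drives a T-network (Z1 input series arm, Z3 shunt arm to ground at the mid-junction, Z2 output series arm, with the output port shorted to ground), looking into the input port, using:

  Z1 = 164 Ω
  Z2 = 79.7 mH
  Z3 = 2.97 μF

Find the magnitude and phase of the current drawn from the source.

Step 1 — Angular frequency: ω = 2π·f = 2π·552 = 3468 rad/s.
Step 2 — Component impedances:
  Z1: Z = R = 164 Ω
  Z2: Z = jωL = j·3468·0.0797 = 0 + j276.4 Ω
  Z3: Z = 1/(jωC) = -j/(ω·C) = 0 - j97.08 Ω
Step 3 — With the output port shorted to ground, the output series arm Z2 runs from the junction to ground; the shunt arm Z3 also runs from the junction to ground. They appear in parallel: Z3 || Z2 = 0 - j149.6 Ω.
Step 4 — Series with input arm Z1: Z_in = Z1 + (Z3 || Z2) = 164 - j149.6 Ω = 222∠-42.4° Ω.
Step 5 — Source phasor: V = 89.6∠-30.0° V = 77.6 - j44.8 V.
Step 6 — Ohm's law: I = V / Z_total = (77.6 - j44.8) / (164 - j149.6) = 0.3942 + j0.0865 A.
Step 7 — Convert to polar: |I| = 0.4036 A, ∠I = 12.4°.

I = 0.4036∠12.4° A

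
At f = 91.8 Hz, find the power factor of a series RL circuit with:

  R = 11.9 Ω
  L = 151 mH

Step 1 — Angular frequency: ω = 2π·f = 2π·91.8 = 576.8 rad/s.
Step 2 — Component impedances:
  R: Z = R = 11.9 Ω
  L: Z = jωL = j·576.8·0.151 = 0 + j87.1 Ω
Step 3 — Series combination: Z_total = R + L = 11.9 + j87.1 Ω = 87.91∠82.2° Ω.
Step 4 — Power factor: PF = cos(φ) = Re(Z)/|Z| = 11.9/87.91 = 0.1354.
Step 5 — Type: Im(Z) = 87.1 ⇒ lagging (phase φ = 82.2°).

PF = 0.1354 (lagging, φ = 82.2°)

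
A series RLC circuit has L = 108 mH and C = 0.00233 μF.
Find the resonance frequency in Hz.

Step 1 — Resonance condition Im(Z)=0 gives ω₀ = 1/√(LC).
Step 2 — ω₀ = 1/√(0.108·2.33e-09) = 6.304e+04 rad/s.
Step 3 — f₀ = ω₀/(2π) = 1.003e+04 Hz.

f₀ = 1.003e+04 Hz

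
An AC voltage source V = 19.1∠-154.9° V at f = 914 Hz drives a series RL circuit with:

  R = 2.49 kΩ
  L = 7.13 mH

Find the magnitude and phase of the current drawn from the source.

Step 1 — Angular frequency: ω = 2π·f = 2π·914 = 5743 rad/s.
Step 2 — Component impedances:
  R: Z = R = 2490 Ω
  L: Z = jωL = j·5743·0.00713 = 0 + j40.95 Ω
Step 3 — Series combination: Z_total = R + L = 2490 + j40.95 Ω = 2490∠0.9° Ω.
Step 4 — Source phasor: V = 19.1∠-154.9° V = -17.3 - j8.102 V.
Step 5 — Ohm's law: I = V / Z_total = (-17.3 - j8.102) / (2490 + j40.95) = -0.006998 - j0.003139 A.
Step 6 — Convert to polar: |I| = 0.00767 A, ∠I = -155.8°.

I = 0.00767∠-155.8° A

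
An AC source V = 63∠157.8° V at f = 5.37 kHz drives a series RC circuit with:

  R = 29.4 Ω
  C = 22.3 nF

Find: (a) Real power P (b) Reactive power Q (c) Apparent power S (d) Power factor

Step 1 — Angular frequency: ω = 2π·f = 2π·5370 = 3.374e+04 rad/s.
Step 2 — Component impedances:
  R: Z = R = 29.4 Ω
  C: Z = 1/(jωC) = -j/(ω·C) = 0 - j1329 Ω
Step 3 — Series combination: Z_total = R + C = 29.4 - j1329 Ω = 1329∠-88.7° Ω.
Step 4 — Source phasor: V = 63∠157.8° V = -58.33 + j23.8 V.
Step 5 — Current: I = V / Z = -0.01887 - j0.04347 A = 0.04739∠-113.5° A.
Step 6 — Complex power: S = V·I* = 0.06603 - j2.985 VA.
Step 7 — Real power: P = Re(S) = 0.06603 W.
Step 8 — Reactive power: Q = Im(S) = -2.985 VAR.
Step 9 — Apparent power: |S| = 2.986 VA.
Step 10 — Power factor: PF = P/|S| = 0.02212 (leading).

(a) P = 0.06603 W  (b) Q = -2.985 VAR  (c) S = 2.986 VA  (d) PF = 0.02212 (leading)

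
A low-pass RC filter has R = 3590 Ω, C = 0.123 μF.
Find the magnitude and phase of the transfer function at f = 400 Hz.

Step 1 — Angular frequency: ω = 2π·400 = 2513 rad/s.
Step 2 — Transfer function: H(jω) = 1/(1 + jωRC).
Step 3 — Denominator: 1 + jωRC = 1 + j·2513·3590·1.23e-07 = 1 + j1.11.
Step 4 — H = 0.4481 - j0.4973.
Step 5 — Magnitude: |H| = 0.6694 (-3.5 dB); phase: φ = -48.0°.

|H| = 0.6694 (-3.5 dB), φ = -48.0°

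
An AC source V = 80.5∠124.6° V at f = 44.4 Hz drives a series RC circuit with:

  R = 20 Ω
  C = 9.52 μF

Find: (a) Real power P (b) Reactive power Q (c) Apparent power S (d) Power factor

Step 1 — Angular frequency: ω = 2π·f = 2π·44.4 = 279 rad/s.
Step 2 — Component impedances:
  R: Z = R = 20 Ω
  C: Z = 1/(jωC) = -j/(ω·C) = 0 - j376.5 Ω
Step 3 — Series combination: Z_total = R + C = 20 - j376.5 Ω = 377.1∠-87.0° Ω.
Step 4 — Source phasor: V = 80.5∠124.6° V = -45.71 + j66.26 V.
Step 5 — Current: I = V / Z = -0.1819 - j0.1117 A = 0.2135∠-148.4° A.
Step 6 — Complex power: S = V·I* = 0.9116 - j17.16 VA.
Step 7 — Real power: P = Re(S) = 0.9116 W.
Step 8 — Reactive power: Q = Im(S) = -17.16 VAR.
Step 9 — Apparent power: |S| = 17.19 VA.
Step 10 — Power factor: PF = P/|S| = 0.05304 (leading).

(a) P = 0.9116 W  (b) Q = -17.16 VAR  (c) S = 17.19 VA  (d) PF = 0.05304 (leading)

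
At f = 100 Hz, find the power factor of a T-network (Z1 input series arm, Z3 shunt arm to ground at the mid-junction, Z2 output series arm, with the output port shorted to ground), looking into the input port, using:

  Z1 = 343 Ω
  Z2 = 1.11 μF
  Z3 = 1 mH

Step 1 — Angular frequency: ω = 2π·f = 2π·100 = 628.3 rad/s.
Step 2 — Component impedances:
  Z1: Z = R = 343 Ω
  Z2: Z = 1/(jωC) = -j/(ω·C) = 0 - j1434 Ω
  Z3: Z = jωL = j·628.3·0.001 = 0 + j0.6283 Ω
Step 3 — With the output port shorted to ground, the output series arm Z2 runs from the junction to ground; the shunt arm Z3 also runs from the junction to ground. They appear in parallel: Z3 || Z2 = 0 + j0.6286 Ω.
Step 4 — Series with input arm Z1: Z_in = Z1 + (Z3 || Z2) = 343 + j0.6286 Ω = 343∠0.1° Ω.
Step 5 — Power factor: PF = cos(φ) = Re(Z)/|Z| = 343/343 = 1.
Step 6 — Type: Im(Z) = 0.6286 ⇒ lagging (phase φ = 0.1°).

PF = 1 (lagging, φ = 0.1°)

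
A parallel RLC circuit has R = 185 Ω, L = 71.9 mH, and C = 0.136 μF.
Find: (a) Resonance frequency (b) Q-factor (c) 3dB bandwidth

Step 1 — Resonance: ω₀ = 1/√(LC) = 1/√(0.0719·1.36e-07) = 1.011e+04 rad/s.
Step 2 — f₀ = ω₀/(2π) = 1609 Hz.
Step 3 — Parallel Q: Q = R/(ω₀L) = 185/(1.011e+04·0.0719) = 0.2544.
Step 4 — Bandwidth: Δω = ω₀/Q = 3.975e+04 rad/s; BW = Δω/(2π) = 6326 Hz.

(a) f₀ = 1609 Hz  (b) Q = 0.2544  (c) BW = 6326 Hz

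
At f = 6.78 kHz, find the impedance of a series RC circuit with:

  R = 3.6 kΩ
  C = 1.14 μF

Step 1 — Angular frequency: ω = 2π·f = 2π·6780 = 4.26e+04 rad/s.
Step 2 — Component impedances:
  R: Z = R = 3600 Ω
  C: Z = 1/(jωC) = -j/(ω·C) = 0 - j20.59 Ω
Step 3 — Series combination: Z_total = R + C = 3600 - j20.59 Ω = 3600∠-0.3° Ω.

Z = 3600 - j20.59 Ω = 3600∠-0.3° Ω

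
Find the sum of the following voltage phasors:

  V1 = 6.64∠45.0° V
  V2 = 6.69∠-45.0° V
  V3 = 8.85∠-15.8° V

Step 1 — Convert each phasor to rectangular form:
  V1 = 6.64·(cos(45.0°) + j·sin(45.0°)) = 4.695 + j4.695 V
  V2 = 6.69·(cos(-45.0°) + j·sin(-45.0°)) = 4.731 - j4.731 V
  V3 = 8.85·(cos(-15.8°) + j·sin(-15.8°)) = 8.516 - j2.41 V
Step 2 — Sum components: V_total = 17.94 - j2.445 V.
Step 3 — Convert to polar: |V_total| = 18.11 V, ∠V_total = -7.8°.

V_total = 18.11∠-7.8° V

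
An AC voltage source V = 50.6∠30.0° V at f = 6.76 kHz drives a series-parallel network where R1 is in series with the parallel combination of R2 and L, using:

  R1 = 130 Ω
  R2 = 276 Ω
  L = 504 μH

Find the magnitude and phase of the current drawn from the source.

Step 1 — Angular frequency: ω = 2π·f = 2π·6760 = 4.247e+04 rad/s.
Step 2 — Component impedances:
  R1: Z = R = 130 Ω
  R2: Z = R = 276 Ω
  L: Z = jωL = j·4.247e+04·0.000504 = 0 + j21.41 Ω
Step 3 — Parallel branch: R2 || L = 1/(1/R2 + 1/L) = 1.65 + j21.28 Ω.
Step 4 — Series with R1: Z_total = R1 + (R2 || L) = 131.7 + j21.28 Ω = 133.4∠9.2° Ω.
Step 5 — Source phasor: V = 50.6∠30.0° V = 43.82 + j25.3 V.
Step 6 — Ohm's law: I = V / Z_total = (43.82 + j25.3) / (131.7 + j21.28) = 0.3547 + j0.1349 A.
Step 7 — Convert to polar: |I| = 0.3794 A, ∠I = 20.8°.

I = 0.3794∠20.8° A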